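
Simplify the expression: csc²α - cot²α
csc²α - cot²α = 1 (using Pythagorean identity)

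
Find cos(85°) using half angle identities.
cos(85°) = √((1 + cos 170°)/2) = 0.08716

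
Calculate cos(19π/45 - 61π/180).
cos(19π/45 - 61π/180) = cos 19π/45 cos 61π/180 + sin 19π/45 sin 61π/180 = (√6+√2)/4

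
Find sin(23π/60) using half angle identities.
sin(23π/60) = √((1 - cos 23π/30)/2) = 0.9336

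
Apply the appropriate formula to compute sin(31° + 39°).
sin(31° + 39°) = sin 31° cos 39° + cos 31° sin 39° = 0.9397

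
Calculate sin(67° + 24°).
sin(67° + 24°) = sin 67° cos 24° + cos 67° sin 24° = 0.9998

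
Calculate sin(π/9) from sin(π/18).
sin(π/9) = 2 sin π/18 cos π/18 = 0.342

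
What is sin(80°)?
sin(80°) = 0.9848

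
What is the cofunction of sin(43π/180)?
sin(43π/180) = cos(π/2 - 43π/180) = cos(47π/180)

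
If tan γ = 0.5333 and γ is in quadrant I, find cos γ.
cos γ = 0.8824 (using tan²γ + 1 = sec²γ)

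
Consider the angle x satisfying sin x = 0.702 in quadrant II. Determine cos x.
cos x = ±√(1 - sin²x) = -0.7122 (negative in QII)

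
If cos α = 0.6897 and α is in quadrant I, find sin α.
sin α = 0.7241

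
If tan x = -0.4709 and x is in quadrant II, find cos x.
cos x = -0.9047 (using tan²x + 1 = sec²x)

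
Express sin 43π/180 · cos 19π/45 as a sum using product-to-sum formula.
sin 43π/180 cos 19π/45 = (1/2)[sin(43π/180+19π/45) + sin(43π/180-19π/45)]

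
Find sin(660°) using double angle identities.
sin(660°) = 2 sin 330° cos 330° = -√3/2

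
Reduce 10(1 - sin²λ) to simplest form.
10(1 - sin²λ) = 10(cos²λ) (using Pythagorean identity)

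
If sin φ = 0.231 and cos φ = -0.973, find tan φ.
tan φ = sin φ / cos φ = -0.2374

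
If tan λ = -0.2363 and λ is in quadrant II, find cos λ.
cos λ = -0.9732 (using tan²λ + 1 = sec²λ)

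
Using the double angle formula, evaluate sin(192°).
sin(192°) = 2 sin 96° cos 96° = -0.2079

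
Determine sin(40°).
sin(40°) = 0.6428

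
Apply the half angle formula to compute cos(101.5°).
cos(101.5°) = -√((1 + cos 203°)/2) = -0.1994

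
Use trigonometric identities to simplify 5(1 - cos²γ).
5(1 - cos²γ) = 5(sin²γ) (using Pythagorean identity)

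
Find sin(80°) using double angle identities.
sin(80°) = 2 sin 40° cos 40° = 0.9848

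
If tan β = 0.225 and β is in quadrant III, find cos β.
cos β = -0.9756 (using tan²β + 1 = sec²β)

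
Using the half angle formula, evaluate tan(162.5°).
tan(162.5°) = sin 325° / (1 + cos 325°) = -0.3153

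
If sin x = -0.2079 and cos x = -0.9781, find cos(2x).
cos(2x) = cos²x - sin²x = 0.9135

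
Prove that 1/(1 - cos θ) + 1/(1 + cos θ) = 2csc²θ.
LHS = [(1 + cos θ) + (1 - cos θ)] / [(1 - cos θ)(1 + cos θ)] = 2/(1 - cos²θ) = 2/sin²θ = 2csc²θ = RHS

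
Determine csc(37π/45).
csc(37π/45) = 1.887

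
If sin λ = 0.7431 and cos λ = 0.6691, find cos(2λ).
cos(2λ) = cos²λ - sin²λ = -0.1045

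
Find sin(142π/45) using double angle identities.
sin(142π/45) = 2 sin 71π/45 cos 71π/45 = -0.4695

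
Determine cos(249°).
cos(249°) = -0.3584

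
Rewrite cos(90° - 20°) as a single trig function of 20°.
cos(90° - 20°) = sin(20°)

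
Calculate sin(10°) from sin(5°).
sin(10°) = 2 sin 5° cos 5° = 0.1736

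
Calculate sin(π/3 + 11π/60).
sin(π/3 + 11π/60) = sin π/3 cos 11π/60 + cos π/3 sin 11π/60 = 0.9986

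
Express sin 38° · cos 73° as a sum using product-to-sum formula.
sin 38° cos 73° = (1/2)[sin(38°+73°) + sin(38°-73°)]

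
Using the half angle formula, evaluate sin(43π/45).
sin(43π/45) = √((1 - cos 86π/45)/2) = 0.1392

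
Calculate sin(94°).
sin(94°) = 0.9976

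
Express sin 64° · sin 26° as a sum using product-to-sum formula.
sin 64° sin 26° = (1/2)[cos(64°-26°) - cos(64°+26°)]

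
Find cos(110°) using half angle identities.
cos(110°) = -√((1 + cos 220°)/2) = -0.342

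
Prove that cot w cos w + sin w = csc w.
LHS = cos²w/sin w + sin w = (cos²w + sin²w)/sin w = 1/sin w = csc w = RHS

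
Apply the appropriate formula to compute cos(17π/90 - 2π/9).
cos(17π/90 - 2π/9) = cos 17π/90 cos 2π/9 + sin 17π/90 sin 2π/9 = 0.9945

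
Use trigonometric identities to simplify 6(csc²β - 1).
6(csc²β - 1) = 6(cot²β) (using Pythagorean identity)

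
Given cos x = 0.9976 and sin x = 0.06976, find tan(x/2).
tan(x/2) = sin x / (1 + cos x) = 0.03492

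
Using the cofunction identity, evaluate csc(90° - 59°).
csc(90° - 59°) = sec(59°) = 1.942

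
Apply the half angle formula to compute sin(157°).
sin(157°) = √((1 - cos 314°)/2) = 0.3907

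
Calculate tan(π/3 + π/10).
tan(π/3 + π/10) = (tan π/3 + tan π/10)/(1 - tan π/3 tan π/10) = 4.705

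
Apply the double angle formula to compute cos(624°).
cos(624°) = cos²312° - sin²312° = -0.1045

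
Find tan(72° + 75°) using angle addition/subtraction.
tan(72° + 75°) = (tan 72° + tan 75°)/(1 - tan 72° tan 75°) = -0.6494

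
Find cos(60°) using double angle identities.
cos(60°) = cos²30° - sin²30° = 1/2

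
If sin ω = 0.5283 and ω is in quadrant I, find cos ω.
cos ω = 0.8491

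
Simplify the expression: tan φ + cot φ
tan φ + cot φ = sec φ csc φ (using Quotient identities)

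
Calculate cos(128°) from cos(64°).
cos(128°) = 1 - 2sin²64° = -0.6157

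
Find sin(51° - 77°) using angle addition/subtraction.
sin(51° - 77°) = sin 51° cos 77° - cos 51° sin 77° = -0.4384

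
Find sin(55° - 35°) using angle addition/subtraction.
sin(55° - 35°) = sin 55° cos 35° - cos 55° sin 35° = 0.342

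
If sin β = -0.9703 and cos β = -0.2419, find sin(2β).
sin(2β) = 2 sin β cos β = 0.4694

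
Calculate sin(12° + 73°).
sin(12° + 73°) = sin 12° cos 73° + cos 12° sin 73° = 0.9962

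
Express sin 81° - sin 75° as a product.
sin 81° - sin 75° = 2 cos(78°) sin(3°)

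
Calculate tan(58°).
tan(58°) = 1.6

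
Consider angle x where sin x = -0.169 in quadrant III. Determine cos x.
cos x = ±√(1 - sin²x) = -0.9856 (negative in QIII)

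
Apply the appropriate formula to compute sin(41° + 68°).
sin(41° + 68°) = sin 41° cos 68° + cos 41° sin 68° = 0.9455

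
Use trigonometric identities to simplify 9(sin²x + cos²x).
9(sin²x + cos²x) = 9 (using Pythagorean identity)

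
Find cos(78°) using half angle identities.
cos(78°) = √((1 + cos 156°)/2) = 0.2079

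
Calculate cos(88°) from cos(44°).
cos(88°) = cos²44° - sin²44° = 0.0349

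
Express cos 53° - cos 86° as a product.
cos 53° - cos 86° = -2 sin(69.5°) sin(-16.5°)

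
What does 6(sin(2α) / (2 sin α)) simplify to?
6(sin(2α) / (2 sin α)) = 6(cos α) (using Double angle)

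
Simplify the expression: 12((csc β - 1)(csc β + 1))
12((csc β - 1)(csc β + 1)) = 12(cot²β) (using Diff. of squares)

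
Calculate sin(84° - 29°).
sin(84° - 29°) = sin 84° cos 29° - cos 84° sin 29° = 0.8192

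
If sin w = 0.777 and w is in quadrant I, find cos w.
cos w = 0.6295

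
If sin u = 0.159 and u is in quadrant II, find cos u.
cos u = -0.9873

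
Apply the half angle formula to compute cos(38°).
cos(38°) = √((1 + cos 76°)/2) = 0.788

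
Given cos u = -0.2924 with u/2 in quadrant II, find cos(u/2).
cos(u/2) = ±√((1 + cos u)/2); negative since u/2 ∈ QII, so cos(u/2) = -0.5948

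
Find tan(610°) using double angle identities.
tan(610°) = 2 tan 305° / (1 - tan²305°) = 2.747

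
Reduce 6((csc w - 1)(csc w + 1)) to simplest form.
6((csc w - 1)(csc w + 1)) = 6(cot²w) (using Diff. of squares)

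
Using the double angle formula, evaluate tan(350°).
tan(350°) = 2 tan 175° / (1 - tan²175°) = -0.1763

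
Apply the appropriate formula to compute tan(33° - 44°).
tan(33° - 44°) = (tan 33° - tan 44°)/(1 + tan 33° tan 44°) = -0.1944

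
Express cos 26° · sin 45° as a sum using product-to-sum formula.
cos 26° sin 45° = (1/2)[sin(26°+45°) - sin(26°-45°)]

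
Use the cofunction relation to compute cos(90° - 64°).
cos(90° - 64°) = sin(64°) = 0.8988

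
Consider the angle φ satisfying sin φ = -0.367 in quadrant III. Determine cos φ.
cos φ = ±√(1 - sin²φ) = -0.9302 (negative in QIII)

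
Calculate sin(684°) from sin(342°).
sin(684°) = 2 sin 342° cos 342° = -0.5878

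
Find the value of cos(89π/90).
cos(89π/90) = -0.9994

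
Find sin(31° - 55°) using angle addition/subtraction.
sin(31° - 55°) = sin 31° cos 55° - cos 31° sin 55° = -0.4067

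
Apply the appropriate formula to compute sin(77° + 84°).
sin(77° + 84°) = sin 77° cos 84° + cos 77° sin 84° = 0.3256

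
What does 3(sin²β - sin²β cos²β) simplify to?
3(sin²β - sin²β cos²β) = 3(sin⁴β) (using Factoring)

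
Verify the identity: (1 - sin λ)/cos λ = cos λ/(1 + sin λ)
LHS = (1 - sin λ)(1 + sin λ) / (cos λ(1 + sin λ)) = (1 - sin²λ) / (cos λ(1 + sin λ)) = cos²λ / (cos λ(1 + sin λ)) = cos λ/(1 + sin λ) = RHS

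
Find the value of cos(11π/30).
cos(11π/30) = 0.4067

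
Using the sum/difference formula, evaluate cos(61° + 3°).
cos(61° + 3°) = cos 61° cos 3° - sin 61° sin 3° = 0.4384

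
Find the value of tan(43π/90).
tan(43π/90) = 14.3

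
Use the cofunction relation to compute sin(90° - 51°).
sin(90° - 51°) = cos(51°) = 0.6293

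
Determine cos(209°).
cos(209°) = -0.8746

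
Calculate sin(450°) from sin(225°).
sin(450°) = 2 sin 225° cos 225° = 1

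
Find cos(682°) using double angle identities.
cos(682°) = cos²341° - sin²341° = 0.788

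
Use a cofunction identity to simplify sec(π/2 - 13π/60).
sec(π/2 - 13π/60) = csc(13π/60)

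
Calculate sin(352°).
sin(352°) = -0.1392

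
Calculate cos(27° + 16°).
cos(27° + 16°) = cos 27° cos 16° - sin 27° sin 16° = 0.7314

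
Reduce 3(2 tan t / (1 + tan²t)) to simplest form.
3(2 tan t / (1 + tan²t)) = 3(sin(2t)) (using Double angle)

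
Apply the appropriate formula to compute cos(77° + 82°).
cos(77° + 82°) = cos 77° cos 82° - sin 77° sin 82° = -0.9336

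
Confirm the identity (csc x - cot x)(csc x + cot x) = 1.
LHS = csc²x - cot²x = (1 + cot²x) - cot²x = 1 = RHS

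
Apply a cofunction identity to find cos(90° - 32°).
cos(90° - 32°) = sin(32°) = 0.5299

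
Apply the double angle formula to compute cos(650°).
cos(650°) = cos²325° - sin²325° = 0.342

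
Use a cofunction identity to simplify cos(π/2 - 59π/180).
cos(π/2 - 59π/180) = sin(59π/180)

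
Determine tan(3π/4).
tan(3π/4) = -1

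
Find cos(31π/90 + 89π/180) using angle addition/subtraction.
cos(31π/90 + 89π/180) = cos 31π/90 cos 89π/180 - sin 31π/90 sin 89π/180 = -0.8746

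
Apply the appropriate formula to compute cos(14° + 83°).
cos(14° + 83°) = cos 14° cos 83° - sin 14° sin 83° = -0.1219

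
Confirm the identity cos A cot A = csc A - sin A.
RHS = 1/sin A - sin A = (1 - sin²A)/sin A = cos²A/sin A = cos A · (cos A/sin A) = cos A cot A = LHS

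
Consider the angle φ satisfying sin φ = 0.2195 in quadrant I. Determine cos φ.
cos φ = √(1 - sin²φ) = 0.9756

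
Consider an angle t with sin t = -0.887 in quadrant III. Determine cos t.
cos t = ±√(1 - sin²t) = -0.4618 (negative in QIII)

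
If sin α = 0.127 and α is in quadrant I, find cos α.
cos α = 0.9919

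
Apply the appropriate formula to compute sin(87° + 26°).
sin(87° + 26°) = sin 87° cos 26° + cos 87° sin 26° = 0.9205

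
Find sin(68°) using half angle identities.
sin(68°) = √((1 - cos 136°)/2) = 0.9272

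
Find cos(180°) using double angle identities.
cos(180°) = cos²90° - sin²90° = -1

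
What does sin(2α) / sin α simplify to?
sin(2α) / sin α = 2 cos α (using Double angle)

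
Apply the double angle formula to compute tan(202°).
tan(202°) = 2 tan 101° / (1 - tan²101°) = 0.404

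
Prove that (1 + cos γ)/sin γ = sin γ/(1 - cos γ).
RHS = sin γ(1 + cos γ) / ((1 - cos γ)(1 + cos γ)) = sin γ(1 + cos γ) / (1 - cos²γ) = sin γ(1 + cos γ) / sin²γ = (1 + cos γ)/sin γ = LHS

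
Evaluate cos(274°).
cos(274°) = 0.06976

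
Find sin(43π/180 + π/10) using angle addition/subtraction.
sin(43π/180 + π/10) = sin 43π/180 cos π/10 + cos 43π/180 sin π/10 = 0.8746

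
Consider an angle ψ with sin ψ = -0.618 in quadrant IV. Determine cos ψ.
cos ψ = √(1 - sin²ψ) = 0.7862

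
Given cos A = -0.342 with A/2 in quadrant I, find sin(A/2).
sin(A/2) = ±√((1 - cos A)/2); positive since A/2 ∈ QI, so sin(A/2) = 0.8191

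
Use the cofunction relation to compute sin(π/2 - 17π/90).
sin(π/2 - 17π/90) = cos(17π/90) = 0.829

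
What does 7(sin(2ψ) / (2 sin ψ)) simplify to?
7(sin(2ψ) / (2 sin ψ)) = 7(cos ψ) (using Double angle)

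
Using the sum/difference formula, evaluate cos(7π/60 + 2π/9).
cos(7π/60 + 2π/9) = cos 7π/60 cos 2π/9 - sin 7π/60 sin 2π/9 = 0.4848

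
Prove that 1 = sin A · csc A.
RHS = sin A · (1/sin A) = 1 = LHS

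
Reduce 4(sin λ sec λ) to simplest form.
4(sin λ sec λ) = 4(tan λ) (using Reciprocal + quotient)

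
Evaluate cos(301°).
cos(301°) = 0.515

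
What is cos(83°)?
cos(83°) = 0.1219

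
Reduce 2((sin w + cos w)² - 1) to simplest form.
2((sin w + cos w)² - 1) = 2(sin(2w)) (using Pythagorean + double angle)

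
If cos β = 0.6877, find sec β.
sec β = 1/cos β = 1.454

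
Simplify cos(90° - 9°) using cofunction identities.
cos(90° - 9°) = sin(9°)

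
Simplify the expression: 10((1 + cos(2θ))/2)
10((1 + cos(2θ))/2) = 10(cos²θ) (using Power reduction)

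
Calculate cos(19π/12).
cos(19π/12) = (√6-√2)/4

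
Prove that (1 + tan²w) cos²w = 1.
LHS = sec²w · cos²w = (1/cos²w) · cos²w = 1 = RHS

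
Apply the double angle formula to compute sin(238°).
sin(238°) = 2 sin 119° cos 119° = -0.848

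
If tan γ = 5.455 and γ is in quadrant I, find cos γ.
cos γ = 0.1803 (using tan²γ + 1 = sec²γ)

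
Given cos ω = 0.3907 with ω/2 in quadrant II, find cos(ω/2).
cos(ω/2) = ±√((1 + cos ω)/2); negative since ω/2 ∈ QII, so cos(ω/2) = -0.8339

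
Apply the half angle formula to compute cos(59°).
cos(59°) = √((1 + cos 118°)/2) = 0.515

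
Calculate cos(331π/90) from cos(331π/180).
cos(331π/90) = cos²331π/180 - sin²331π/180 = 0.5299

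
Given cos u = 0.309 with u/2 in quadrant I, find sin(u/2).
sin(u/2) = ±√((1 - cos u)/2); positive since u/2 ∈ QI, so sin(u/2) = 0.5878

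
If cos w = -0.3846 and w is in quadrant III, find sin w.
sin w = -0.9231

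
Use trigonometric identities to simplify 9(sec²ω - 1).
9(sec²ω - 1) = 9(tan²ω) (using Pythagorean identity)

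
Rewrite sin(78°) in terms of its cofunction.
sin(78°) = cos(90° - 78°) = cos(12°)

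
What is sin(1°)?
sin(1°) = 0.01745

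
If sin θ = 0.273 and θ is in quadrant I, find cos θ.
cos θ = 0.962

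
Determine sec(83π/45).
sec(83π/45) = 1.133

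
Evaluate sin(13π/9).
sin(13π/9) = -0.9848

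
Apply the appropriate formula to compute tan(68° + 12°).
tan(68° + 12°) = (tan 68° + tan 12°)/(1 - tan 68° tan 12°) = 5.671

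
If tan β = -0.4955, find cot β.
cot β = 1/tan β = -2.018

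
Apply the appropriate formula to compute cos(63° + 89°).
cos(63° + 89°) = cos 63° cos 89° - sin 63° sin 89° = -0.8829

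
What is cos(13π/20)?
cos(13π/20) = -0.454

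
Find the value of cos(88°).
cos(88°) = 0.0349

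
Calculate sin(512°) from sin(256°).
sin(512°) = 2 sin 256° cos 256° = 0.4695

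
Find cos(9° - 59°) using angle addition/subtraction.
cos(9° - 59°) = cos 9° cos 59° + sin 9° sin 59° = 0.6428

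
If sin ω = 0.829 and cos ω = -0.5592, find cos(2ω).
cos(2ω) = cos²ω - sin²ω = -0.3745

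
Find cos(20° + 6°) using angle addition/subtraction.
cos(20° + 6°) = cos 20° cos 6° - sin 20° sin 6° = 0.8988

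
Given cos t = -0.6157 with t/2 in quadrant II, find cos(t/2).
cos(t/2) = ±√((1 + cos t)/2); negative since t/2 ∈ QII, so cos(t/2) = -0.4383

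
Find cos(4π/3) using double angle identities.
cos(4π/3) = cos²2π/3 - sin²2π/3 = -1/2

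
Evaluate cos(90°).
cos(90°) = 0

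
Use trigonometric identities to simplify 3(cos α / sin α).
3(cos α / sin α) = 3(cot α) (using Quotient identity)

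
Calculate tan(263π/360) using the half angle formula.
tan(263π/360) = sin 263π/180 / (1 + cos 263π/180) = -1.13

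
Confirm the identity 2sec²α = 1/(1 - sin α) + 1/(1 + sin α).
RHS = [(1 + sin α) + (1 - sin α)] / [(1 - sin α)(1 + sin α)] = 2/(1 - sin²α) = 2/cos²α = 2sec²α = LHS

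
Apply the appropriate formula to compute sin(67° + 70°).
sin(67° + 70°) = sin 67° cos 70° + cos 67° sin 70° = 0.682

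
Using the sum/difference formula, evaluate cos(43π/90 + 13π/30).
cos(43π/90 + 13π/30) = cos 43π/90 cos 13π/30 - sin 43π/90 sin 13π/30 = -0.9613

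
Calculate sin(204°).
sin(204°) = -0.4067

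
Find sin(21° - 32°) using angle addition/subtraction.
sin(21° - 32°) = sin 21° cos 32° - cos 21° sin 32° = -0.1908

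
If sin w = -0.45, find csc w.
csc w = 1/sin w = -2.222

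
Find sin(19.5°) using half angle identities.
sin(19.5°) = √((1 - cos 39°)/2) = 0.3338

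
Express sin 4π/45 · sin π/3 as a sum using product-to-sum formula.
sin 4π/45 sin π/3 = (1/2)[cos(4π/45-π/3) - cos(4π/45+π/3)]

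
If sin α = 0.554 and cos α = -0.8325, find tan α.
tan α = sin α / cos α = -0.6655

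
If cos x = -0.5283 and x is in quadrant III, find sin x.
sin x = -0.8491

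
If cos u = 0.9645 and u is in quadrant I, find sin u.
sin u = 0.2641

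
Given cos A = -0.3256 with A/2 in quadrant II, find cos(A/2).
cos(A/2) = ±√((1 + cos A)/2); negative since A/2 ∈ QII, so cos(A/2) = -0.5807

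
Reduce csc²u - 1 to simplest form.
csc²u - 1 = cot²u (using Pythagorean identity)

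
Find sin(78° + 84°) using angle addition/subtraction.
sin(78° + 84°) = sin 78° cos 84° + cos 78° sin 84° = 0.309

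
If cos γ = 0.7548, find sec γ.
sec γ = 1/cos γ = 1.325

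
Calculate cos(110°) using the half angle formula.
cos(110°) = -√((1 + cos 220°)/2) = -0.342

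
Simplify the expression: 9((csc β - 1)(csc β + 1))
9((csc β - 1)(csc β + 1)) = 9(cot²β) (using Diff. of squares)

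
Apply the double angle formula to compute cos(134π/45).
cos(134π/45) = cos²67π/45 - sin²67π/45 = -0.9976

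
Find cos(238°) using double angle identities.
cos(238°) = cos²119° - sin²119° = -0.5299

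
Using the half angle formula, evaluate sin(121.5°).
sin(121.5°) = √((1 - cos 243°)/2) = 0.8526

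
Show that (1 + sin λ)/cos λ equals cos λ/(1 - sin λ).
LHS = (1 + sin λ)(1 - sin λ) / (cos λ(1 - sin λ)) = (1 - sin²λ) / (cos λ(1 - sin λ)) = cos²λ / (cos λ(1 - sin λ)) = cos λ/(1 - sin λ) = RHS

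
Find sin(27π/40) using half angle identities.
sin(27π/40) = √((1 - cos 27π/20)/2) = 0.8526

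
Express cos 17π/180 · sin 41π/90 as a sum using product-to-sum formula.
cos 17π/180 sin 41π/90 = (1/2)[sin(17π/180+41π/90) - sin(17π/180-41π/90)]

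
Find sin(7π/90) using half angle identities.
sin(7π/90) = √((1 - cos 7π/45)/2) = 0.2419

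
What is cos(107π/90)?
cos(107π/90) = -0.829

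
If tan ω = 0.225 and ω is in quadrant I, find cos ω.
cos ω = 0.9756 (using tan²ω + 1 = sec²ω)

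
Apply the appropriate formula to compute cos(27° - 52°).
cos(27° - 52°) = cos 27° cos 52° + sin 27° sin 52° = 0.9063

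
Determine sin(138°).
sin(138°) = 0.6691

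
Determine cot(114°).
cot(114°) = -0.4452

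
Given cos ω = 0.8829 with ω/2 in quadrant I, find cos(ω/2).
cos(ω/2) = ±√((1 + cos ω)/2); positive since ω/2 ∈ QI, so cos(ω/2) = 0.9703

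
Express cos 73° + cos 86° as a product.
cos 73° + cos 86° = 2 cos(79.5°) cos(-6.5°)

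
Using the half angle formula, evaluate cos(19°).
cos(19°) = √((1 + cos 38°)/2) = 0.9455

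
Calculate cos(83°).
cos(83°) = 0.1219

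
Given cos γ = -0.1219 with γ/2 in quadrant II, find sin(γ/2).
sin(γ/2) = ±√((1 - cos γ)/2); positive since γ/2 ∈ QII, so sin(γ/2) = 0.749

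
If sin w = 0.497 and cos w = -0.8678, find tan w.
tan w = sin w / cos w = -0.5727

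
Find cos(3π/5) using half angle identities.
cos(3π/5) = -√((1 + cos 6π/5)/2) = -0.309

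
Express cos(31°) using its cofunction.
cos(31°) = sin(90° - 31°) = sin(59°)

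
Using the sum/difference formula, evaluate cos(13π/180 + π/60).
cos(13π/180 + π/60) = cos 13π/180 cos π/60 - sin 13π/180 sin π/60 = 0.9613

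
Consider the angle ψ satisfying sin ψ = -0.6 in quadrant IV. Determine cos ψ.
cos ψ = √(1 - sin²ψ) = 0.8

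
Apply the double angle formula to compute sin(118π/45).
sin(118π/45) = 2 sin 59π/45 cos 59π/45 = 0.9272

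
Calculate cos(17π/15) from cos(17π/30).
cos(17π/15) = cos²17π/30 - sin²17π/30 = -0.9135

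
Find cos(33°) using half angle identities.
cos(33°) = √((1 + cos 66°)/2) = 0.8387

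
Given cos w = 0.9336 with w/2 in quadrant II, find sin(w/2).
sin(w/2) = ±√((1 - cos w)/2); positive since w/2 ∈ QII, so sin(w/2) = 0.1822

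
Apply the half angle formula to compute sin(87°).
sin(87°) = √((1 - cos 174°)/2) = 0.9986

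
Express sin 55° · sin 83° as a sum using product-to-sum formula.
sin 55° sin 83° = (1/2)[cos(55°-83°) - cos(55°+83°)]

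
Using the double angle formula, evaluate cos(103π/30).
cos(103π/30) = 2cos²103π/60 - 1 = -0.2079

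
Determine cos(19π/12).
cos(19π/12) = (√6-√2)/4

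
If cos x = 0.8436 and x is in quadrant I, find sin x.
sin x = 0.537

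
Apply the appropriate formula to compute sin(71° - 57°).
sin(71° - 57°) = sin 71° cos 57° - cos 71° sin 57° = 0.2419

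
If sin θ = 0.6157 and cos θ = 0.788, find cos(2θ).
cos(2θ) = cos²θ - sin²θ = 0.2419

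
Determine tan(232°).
tan(232°) = 1.28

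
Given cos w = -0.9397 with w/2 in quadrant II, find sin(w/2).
sin(w/2) = ±√((1 - cos w)/2); positive since w/2 ∈ QII, so sin(w/2) = 0.9848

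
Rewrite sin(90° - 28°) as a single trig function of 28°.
sin(90° - 28°) = cos(28°)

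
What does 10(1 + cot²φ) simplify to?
10(1 + cot²φ) = 10(csc²φ) (using Pythagorean identity)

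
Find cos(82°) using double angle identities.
cos(82°) = cos²41° - sin²41° = 0.1392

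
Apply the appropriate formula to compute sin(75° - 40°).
sin(75° - 40°) = sin 75° cos 40° - cos 75° sin 40° = 0.5736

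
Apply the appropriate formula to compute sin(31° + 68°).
sin(31° + 68°) = sin 31° cos 68° + cos 31° sin 68° = 0.9877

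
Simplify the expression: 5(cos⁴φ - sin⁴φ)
5(cos⁴φ - sin⁴φ) = 5(cos(2φ)) (using Factoring + double angle)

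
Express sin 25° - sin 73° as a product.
sin 25° - sin 73° = 2 cos(49°) sin(-24°)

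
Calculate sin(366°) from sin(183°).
sin(366°) = 2 sin 183° cos 183° = 0.1045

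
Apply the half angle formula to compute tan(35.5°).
tan(35.5°) = sin 71° / (1 + cos 71°) = 0.7133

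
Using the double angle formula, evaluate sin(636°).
sin(636°) = 2 sin 318° cos 318° = -0.9945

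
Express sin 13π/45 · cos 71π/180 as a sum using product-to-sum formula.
sin 13π/45 cos 71π/180 = (1/2)[sin(13π/45+71π/180) + sin(13π/45-71π/180)]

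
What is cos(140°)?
cos(140°) = -0.766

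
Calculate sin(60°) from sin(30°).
sin(60°) = 2 sin 30° cos 30° = √3/2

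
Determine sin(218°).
sin(218°) = -0.6157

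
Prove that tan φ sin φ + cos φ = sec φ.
LHS = sin²φ/cos φ + cos φ = (sin²φ + cos²φ)/cos φ = 1/cos φ = sec φ = RHS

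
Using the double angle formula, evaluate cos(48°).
cos(48°) = cos²24° - sin²24° = 0.6691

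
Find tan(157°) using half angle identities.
tan(157°) = sin 314° / (1 + cos 314°) = -0.4245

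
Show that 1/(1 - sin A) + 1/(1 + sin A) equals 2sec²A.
LHS = [(1 + sin A) + (1 - sin A)] / [(1 - sin A)(1 + sin A)] = 2/(1 - sin²A) = 2/cos²A = 2sec²A = RHS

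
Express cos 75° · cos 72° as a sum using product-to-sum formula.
cos 75° cos 72° = (1/2)[cos(75°-72°) + cos(75°+72°)]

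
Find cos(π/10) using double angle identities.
cos(π/10) = cos²π/20 - sin²π/20 = 0.9511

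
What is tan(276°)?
tan(276°) = -9.514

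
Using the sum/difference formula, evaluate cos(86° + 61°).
cos(86° + 61°) = cos 86° cos 61° - sin 86° sin 61° = -0.8387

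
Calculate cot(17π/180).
cot(17π/180) = 3.271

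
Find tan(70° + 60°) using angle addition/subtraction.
tan(70° + 60°) = (tan 70° + tan 60°)/(1 - tan 70° tan 60°) = -1.192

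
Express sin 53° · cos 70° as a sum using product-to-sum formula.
sin 53° cos 70° = (1/2)[sin(53°+70°) + sin(53°-70°)]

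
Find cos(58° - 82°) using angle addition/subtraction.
cos(58° - 82°) = cos 58° cos 82° + sin 58° sin 82° = 0.9135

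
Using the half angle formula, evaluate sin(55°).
sin(55°) = √((1 - cos 110°)/2) = 0.8192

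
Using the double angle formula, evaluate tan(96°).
tan(96°) = 2 tan 48° / (1 - tan²48°) = -9.514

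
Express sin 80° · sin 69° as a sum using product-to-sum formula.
sin 80° sin 69° = (1/2)[cos(80°-69°) - cos(80°+69°)]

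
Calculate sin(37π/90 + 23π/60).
sin(37π/90 + 23π/60) = sin 37π/90 cos 23π/60 + cos 37π/90 sin 23π/60 = 0.6018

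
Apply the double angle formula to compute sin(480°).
sin(480°) = 2 sin 240° cos 240° = √3/2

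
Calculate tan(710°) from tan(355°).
tan(710°) = 2 tan 355° / (1 - tan²355°) = -0.1763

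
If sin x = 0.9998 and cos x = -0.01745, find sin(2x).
sin(2x) = 2 sin x cos x = -0.03489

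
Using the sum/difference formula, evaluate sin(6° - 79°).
sin(6° - 79°) = sin 6° cos 79° - cos 6° sin 79° = -0.9563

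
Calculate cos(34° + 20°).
cos(34° + 20°) = cos 34° cos 20° - sin 34° sin 20° = 0.5878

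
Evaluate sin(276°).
sin(276°) = -0.9945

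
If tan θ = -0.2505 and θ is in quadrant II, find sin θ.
sin θ = 0.243 (using tan²θ + 1 = sec²θ)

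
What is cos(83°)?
cos(83°) = 0.1219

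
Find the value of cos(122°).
cos(122°) = -0.5299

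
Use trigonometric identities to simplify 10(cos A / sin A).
10(cos A / sin A) = 10(cot A) (using Quotient identity)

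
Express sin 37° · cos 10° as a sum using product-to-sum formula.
sin 37° cos 10° = (1/2)[sin(37°+10°) + sin(37°-10°)]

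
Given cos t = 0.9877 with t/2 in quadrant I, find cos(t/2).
cos(t/2) = ±√((1 + cos t)/2); positive since t/2 ∈ QI, so cos(t/2) = 0.9969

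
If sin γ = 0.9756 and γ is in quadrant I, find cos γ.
cos γ = 0.2196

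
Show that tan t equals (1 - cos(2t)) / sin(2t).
RHS = 2sin²t / (2 sin t cos t) = sin t/cos t = tan t = LHS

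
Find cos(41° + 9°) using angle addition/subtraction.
cos(41° + 9°) = cos 41° cos 9° - sin 41° sin 9° = 0.6428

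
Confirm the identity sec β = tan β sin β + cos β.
RHS = sin²β/cos β + cos β = (sin²β + cos²β)/cos β = 1/cos β = sec β = LHS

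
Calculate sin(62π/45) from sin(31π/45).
sin(62π/45) = 2 sin 31π/45 cos 31π/45 = -0.9272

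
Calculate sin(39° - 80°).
sin(39° - 80°) = sin 39° cos 80° - cos 39° sin 80° = -0.6561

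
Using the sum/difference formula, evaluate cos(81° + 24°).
cos(81° + 24°) = cos 81° cos 24° - sin 81° sin 24° = -(√6-√2)/4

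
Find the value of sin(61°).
sin(61°) = 0.8746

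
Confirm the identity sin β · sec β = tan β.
LHS = sin β · (1/cos β) = sin β/cos β = tan β = RHS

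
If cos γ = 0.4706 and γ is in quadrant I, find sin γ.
sin γ = 0.8823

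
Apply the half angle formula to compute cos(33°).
cos(33°) = √((1 + cos 66°)/2) = 0.8387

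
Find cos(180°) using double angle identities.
cos(180°) = cos²90° - sin²90° = -1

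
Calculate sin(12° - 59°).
sin(12° - 59°) = sin 12° cos 59° - cos 12° sin 59° = -0.7314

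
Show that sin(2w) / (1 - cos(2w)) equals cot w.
LHS = 2 sin w cos w / (2sin²w) = cos w/sin w = cot w = RHS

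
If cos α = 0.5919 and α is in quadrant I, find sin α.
sin α = 0.806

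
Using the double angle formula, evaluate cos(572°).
cos(572°) = cos²286° - sin²286° = -0.848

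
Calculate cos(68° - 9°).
cos(68° - 9°) = cos 68° cos 9° + sin 68° sin 9° = 0.515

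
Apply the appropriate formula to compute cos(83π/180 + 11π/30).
cos(83π/180 + 11π/30) = cos 83π/180 cos 11π/30 - sin 83π/180 sin 11π/30 = -0.8572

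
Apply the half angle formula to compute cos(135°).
cos(135°) = -√((1 + cos 270°)/2) = -√2/2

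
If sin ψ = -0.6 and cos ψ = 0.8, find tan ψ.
tan ψ = sin ψ / cos ψ = -0.75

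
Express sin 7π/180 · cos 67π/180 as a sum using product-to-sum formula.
sin 7π/180 cos 67π/180 = (1/2)[sin(7π/180+67π/180) + sin(7π/180-67π/180)]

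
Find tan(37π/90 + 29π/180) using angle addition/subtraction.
tan(37π/90 + 29π/180) = (tan 37π/90 + tan 29π/180)/(1 - tan 37π/90 tan 29π/180) = -4.331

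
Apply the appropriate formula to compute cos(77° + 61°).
cos(77° + 61°) = cos 77° cos 61° - sin 77° sin 61° = -0.7431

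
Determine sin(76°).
sin(76°) = 0.9703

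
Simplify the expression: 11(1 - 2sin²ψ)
11(1 - 2sin²ψ) = 11(cos(2ψ)) (using Double angle)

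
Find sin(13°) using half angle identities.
sin(13°) = √((1 - cos 26°)/2) = 0.225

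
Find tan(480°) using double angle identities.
tan(480°) = 2 tan 240° / (1 - tan²240°) = -√3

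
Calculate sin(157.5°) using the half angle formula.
sin(157.5°) = √((1 - cos 315°)/2) = √(2-√2)/2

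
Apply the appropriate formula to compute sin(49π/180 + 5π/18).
sin(49π/180 + 5π/18) = sin 49π/180 cos 5π/18 + cos 49π/180 sin 5π/18 = 0.9877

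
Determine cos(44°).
cos(44°) = 0.7193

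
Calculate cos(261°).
cos(261°) = -0.1564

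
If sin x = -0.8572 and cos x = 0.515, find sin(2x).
sin(2x) = 2 sin x cos x = -0.8829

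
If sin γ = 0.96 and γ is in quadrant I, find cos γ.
cos γ = 0.28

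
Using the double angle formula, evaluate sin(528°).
sin(528°) = 2 sin 264° cos 264° = 0.2079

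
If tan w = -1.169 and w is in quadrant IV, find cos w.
cos w = 0.65 (using tan²w + 1 = sec²w)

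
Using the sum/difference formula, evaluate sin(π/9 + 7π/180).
sin(π/9 + 7π/180) = sin π/9 cos 7π/180 + cos π/9 sin 7π/180 = 0.454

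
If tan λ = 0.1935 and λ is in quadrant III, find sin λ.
sin λ = -0.19 (using tan²λ + 1 = sec²λ)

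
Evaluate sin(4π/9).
sin(4π/9) = 0.9848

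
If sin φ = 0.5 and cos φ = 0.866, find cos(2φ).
cos(2φ) = cos²φ - sin²φ = 0.5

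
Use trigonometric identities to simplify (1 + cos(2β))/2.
(1 + cos(2β))/2 = cos²β (using Power reduction)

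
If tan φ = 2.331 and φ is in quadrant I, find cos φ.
cos φ = 0.3943 (using tan²φ + 1 = sec²φ)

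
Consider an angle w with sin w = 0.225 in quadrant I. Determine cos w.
cos w = √(1 - sin²w) = 0.9744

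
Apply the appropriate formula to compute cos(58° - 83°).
cos(58° - 83°) = cos 58° cos 83° + sin 58° sin 83° = 0.9063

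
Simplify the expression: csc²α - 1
csc²α - 1 = cot²α (using Pythagorean identity)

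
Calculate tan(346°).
tan(346°) = -0.2493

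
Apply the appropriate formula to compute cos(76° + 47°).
cos(76° + 47°) = cos 76° cos 47° - sin 76° sin 47° = -0.5446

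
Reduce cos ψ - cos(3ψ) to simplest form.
cos ψ - cos(3ψ) = 2 sin(2ψ) sin ψ (using Sum-to-product)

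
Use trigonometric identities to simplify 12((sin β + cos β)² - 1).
12((sin β + cos β)² - 1) = 12(sin(2β)) (using Pythagorean + double angle)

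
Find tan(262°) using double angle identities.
tan(262°) = 2 tan 131° / (1 - tan²131°) = 7.115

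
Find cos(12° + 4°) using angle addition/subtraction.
cos(12° + 4°) = cos 12° cos 4° - sin 12° sin 4° = 0.9613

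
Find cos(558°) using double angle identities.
cos(558°) = cos²279° - sin²279° = -0.9511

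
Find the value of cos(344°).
cos(344°) = 0.9613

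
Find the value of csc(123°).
csc(123°) = 1.192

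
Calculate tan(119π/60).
tan(119π/60) = -0.05241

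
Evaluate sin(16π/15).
sin(16π/15) = -0.2079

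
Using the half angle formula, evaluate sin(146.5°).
sin(146.5°) = √((1 - cos 293°)/2) = 0.5519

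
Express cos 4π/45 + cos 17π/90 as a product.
cos 4π/45 + cos 17π/90 = 2 cos(5π/36) cos(-π/20)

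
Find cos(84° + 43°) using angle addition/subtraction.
cos(84° + 43°) = cos 84° cos 43° - sin 84° sin 43° = -0.6018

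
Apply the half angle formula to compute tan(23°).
tan(23°) = sin 46° / (1 + cos 46°) = 0.4245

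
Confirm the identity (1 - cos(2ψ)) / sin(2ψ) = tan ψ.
LHS = 2sin²ψ / (2 sin ψ cos ψ) = sin ψ/cos ψ = tan ψ = RHS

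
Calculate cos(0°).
cos(0°) = 1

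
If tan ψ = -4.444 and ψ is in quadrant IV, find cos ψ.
cos ψ = 0.2195 (using tan²ψ + 1 = sec²ψ)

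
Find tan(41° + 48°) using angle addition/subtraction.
tan(41° + 48°) = (tan 41° + tan 48°)/(1 - tan 41° tan 48°) = 57.29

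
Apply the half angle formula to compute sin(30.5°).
sin(30.5°) = √((1 - cos 61°)/2) = 0.5075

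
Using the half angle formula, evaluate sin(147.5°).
sin(147.5°) = √((1 - cos 295°)/2) = 0.5373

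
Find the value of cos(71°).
cos(71°) = 0.3256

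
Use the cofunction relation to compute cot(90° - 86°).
cot(90° - 86°) = tan(86°) = 14.3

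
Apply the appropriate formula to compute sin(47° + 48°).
sin(47° + 48°) = sin 47° cos 48° + cos 47° sin 48° = 0.9962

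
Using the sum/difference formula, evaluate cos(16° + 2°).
cos(16° + 2°) = cos 16° cos 2° - sin 16° sin 2° = 0.9511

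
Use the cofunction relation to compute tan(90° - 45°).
tan(90° - 45°) = cot(45°) = 1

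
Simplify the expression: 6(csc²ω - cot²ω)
6(csc²ω - cot²ω) = 6 (using Pythagorean identity)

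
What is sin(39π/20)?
sin(39π/20) = -0.1564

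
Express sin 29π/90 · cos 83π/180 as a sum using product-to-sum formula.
sin 29π/90 cos 83π/180 = (1/2)[sin(29π/90+83π/180) + sin(29π/90-83π/180)]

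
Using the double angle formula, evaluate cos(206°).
cos(206°) = 1 - 2sin²103° = -0.8988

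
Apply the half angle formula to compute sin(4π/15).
sin(4π/15) = √((1 - cos 8π/15)/2) = 0.7431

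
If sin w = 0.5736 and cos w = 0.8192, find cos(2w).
cos(2w) = cos²w - sin²w = 0.3421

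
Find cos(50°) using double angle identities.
cos(50°) = cos²25° - sin²25° = 0.6428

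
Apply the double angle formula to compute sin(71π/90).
sin(71π/90) = 2 sin 71π/180 cos 71π/180 = 0.6157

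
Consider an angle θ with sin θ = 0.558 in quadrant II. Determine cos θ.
cos θ = ±√(1 - sin²θ) = -0.8298 (negative in QII)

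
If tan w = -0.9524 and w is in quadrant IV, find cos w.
cos w = 0.7241 (using tan²w + 1 = sec²w)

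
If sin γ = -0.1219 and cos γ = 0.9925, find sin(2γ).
sin(2γ) = 2 sin γ cos γ = -0.242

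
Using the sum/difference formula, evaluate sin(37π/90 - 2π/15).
sin(37π/90 - 2π/15) = sin 37π/90 cos 2π/15 - cos 37π/90 sin 2π/15 = 0.766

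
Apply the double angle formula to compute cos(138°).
cos(138°) = cos²69° - sin²69° = -0.7431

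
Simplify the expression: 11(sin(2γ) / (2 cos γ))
11(sin(2γ) / (2 cos γ)) = 11(sin γ) (using Double angle)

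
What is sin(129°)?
sin(129°) = 0.7771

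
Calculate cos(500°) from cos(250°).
cos(500°) = cos²250° - sin²250° = -0.766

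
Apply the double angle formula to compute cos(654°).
cos(654°) = cos²327° - sin²327° = 0.4067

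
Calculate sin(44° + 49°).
sin(44° + 49°) = sin 44° cos 49° + cos 44° sin 49° = 0.9986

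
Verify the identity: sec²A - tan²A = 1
LHS = 1/cos²A - sin²A/cos²A = (1 - sin²A)/cos²A = cos²A/cos²A = 1 = RHS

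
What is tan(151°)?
tan(151°) = -0.5543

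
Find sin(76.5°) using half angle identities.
sin(76.5°) = √((1 - cos 153°)/2) = 0.9724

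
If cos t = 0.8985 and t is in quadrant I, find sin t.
sin t = 0.439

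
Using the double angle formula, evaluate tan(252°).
tan(252°) = 2 tan 126° / (1 - tan²126°) = 3.078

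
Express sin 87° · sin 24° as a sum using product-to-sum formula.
sin 87° sin 24° = (1/2)[cos(87°-24°) - cos(87°+24°)]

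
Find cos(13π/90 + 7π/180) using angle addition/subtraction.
cos(13π/90 + 7π/180) = cos 13π/90 cos 7π/180 - sin 13π/90 sin 7π/180 = 0.8387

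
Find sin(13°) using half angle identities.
sin(13°) = √((1 - cos 26°)/2) = 0.225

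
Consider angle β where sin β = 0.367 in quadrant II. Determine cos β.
cos β = ±√(1 - sin²β) = -0.9302 (negative in QII)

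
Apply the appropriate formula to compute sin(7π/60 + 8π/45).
sin(7π/60 + 8π/45) = sin 7π/60 cos 8π/45 + cos 7π/60 sin 8π/45 = 0.7986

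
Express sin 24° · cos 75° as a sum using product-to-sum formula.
sin 24° cos 75° = (1/2)[sin(24°+75°) + sin(24°-75°)]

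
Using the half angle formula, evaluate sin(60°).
sin(60°) = √((1 - cos 120°)/2) = √3/2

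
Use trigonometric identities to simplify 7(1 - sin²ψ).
7(1 - sin²ψ) = 7(cos²ψ) (using Pythagorean identity)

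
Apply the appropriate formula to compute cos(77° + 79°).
cos(77° + 79°) = cos 77° cos 79° - sin 77° sin 79° = -0.9135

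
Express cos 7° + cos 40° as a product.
cos 7° + cos 40° = 2 cos(23.5°) cos(-16.5°)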